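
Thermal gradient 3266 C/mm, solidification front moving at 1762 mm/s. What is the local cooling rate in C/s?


CR = 3266 * 1762 = 5754692 C/s


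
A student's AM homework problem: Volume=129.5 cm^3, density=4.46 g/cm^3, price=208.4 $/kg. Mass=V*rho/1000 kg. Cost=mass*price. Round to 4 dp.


Mass = 129.5*4.46/1000 = 0.57757 kg
Cost = 0.57757 * 208.4 = 120.3656 $


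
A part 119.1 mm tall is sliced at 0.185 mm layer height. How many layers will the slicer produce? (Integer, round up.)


Layers = ceil(119.1/0.185) = 644


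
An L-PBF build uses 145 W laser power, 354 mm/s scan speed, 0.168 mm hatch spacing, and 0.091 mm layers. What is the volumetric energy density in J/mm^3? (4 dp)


E = 145 / (354*0.168*0.091) = 26.7926 J/mm^3


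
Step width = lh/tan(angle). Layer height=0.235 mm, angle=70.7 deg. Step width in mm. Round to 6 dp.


step = 0.235 / tan(70.7) = 0.082296 mm


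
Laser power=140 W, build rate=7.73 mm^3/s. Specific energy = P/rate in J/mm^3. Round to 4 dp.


SE = 140 / 7.73 = 18.1113 J/mm^3


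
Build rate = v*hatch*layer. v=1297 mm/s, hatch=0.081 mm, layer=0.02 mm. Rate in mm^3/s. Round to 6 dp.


Rate = 1297 * 0.081 * 0.02 = 2.10114 mm^3/s


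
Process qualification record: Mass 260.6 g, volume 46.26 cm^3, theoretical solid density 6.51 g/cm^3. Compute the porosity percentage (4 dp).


rho_part = 260.6 / 46.26 = 5.63337657 g/cm^3
Porosity = (1 - 5.63337657/6.51)*100 = 13.4658 %


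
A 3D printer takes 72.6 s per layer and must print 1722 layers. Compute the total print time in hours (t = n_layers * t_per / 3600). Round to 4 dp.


t = 1722 * 72.6 / 3600 = 34.727 hrs


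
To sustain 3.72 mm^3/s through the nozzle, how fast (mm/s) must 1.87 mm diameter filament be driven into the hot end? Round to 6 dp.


A = pi*(1.87/2)^2 = 2.746459
v = 3.72 / 2.746459 = 1.354471 mm/s


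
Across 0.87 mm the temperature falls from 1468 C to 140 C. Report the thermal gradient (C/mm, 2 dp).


G = (1468-140)/0.87 = 1526.44 C/mm


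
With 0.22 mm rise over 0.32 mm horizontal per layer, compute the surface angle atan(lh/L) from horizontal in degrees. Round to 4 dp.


angle = atan(0.22/0.32) = 34.5085 degrees


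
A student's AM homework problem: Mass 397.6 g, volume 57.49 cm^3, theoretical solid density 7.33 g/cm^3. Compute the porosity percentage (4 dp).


rho_part = 397.6 / 57.49 = 6.91598539 g/cm^3
Porosity = (1 - 6.91598539/7.33)*100 = 5.6482 %


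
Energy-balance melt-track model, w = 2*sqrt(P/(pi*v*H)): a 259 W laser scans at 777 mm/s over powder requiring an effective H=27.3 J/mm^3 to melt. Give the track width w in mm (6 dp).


w = 2*sqrt(259/(pi*777*27.3)) = 0.124685 mm


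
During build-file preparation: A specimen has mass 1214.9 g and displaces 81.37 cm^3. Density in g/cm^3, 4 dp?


rho = 1214.9 / 81.37 = 14.9306 g/cm^3


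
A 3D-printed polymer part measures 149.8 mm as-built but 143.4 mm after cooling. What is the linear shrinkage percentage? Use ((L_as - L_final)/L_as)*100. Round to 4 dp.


Shrinkage = ((149.8-143.4)/149.8)*100 = 4.2724 %


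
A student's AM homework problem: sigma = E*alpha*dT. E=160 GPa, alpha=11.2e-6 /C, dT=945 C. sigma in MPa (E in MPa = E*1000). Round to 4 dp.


sigma = 160*1000 * 11.2e-6 * 945 = 1693.44 MPa


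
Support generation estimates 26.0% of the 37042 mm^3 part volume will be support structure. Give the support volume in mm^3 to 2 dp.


V_support = 37042 * 0.26 = 9630.92 mm^3


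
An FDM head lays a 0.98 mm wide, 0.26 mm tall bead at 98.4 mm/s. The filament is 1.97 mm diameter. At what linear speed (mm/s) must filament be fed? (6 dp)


Q = 0.98 * 0.26 * 98.4 = 25.07232 mm^3/s
A_fil = pi*(1.97/2)^2 = 3.04805173 mm^2
v_feed = 25.07232 / 3.04805173 = 8.225687 mm/s


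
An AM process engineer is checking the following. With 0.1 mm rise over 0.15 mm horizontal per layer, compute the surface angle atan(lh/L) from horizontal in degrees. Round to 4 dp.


angle = atan(0.1/0.15) = 33.6901 degrees


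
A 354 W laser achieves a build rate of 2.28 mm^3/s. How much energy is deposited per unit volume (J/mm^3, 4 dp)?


SE = 354 / 2.28 = 155.2632 J/mm^3


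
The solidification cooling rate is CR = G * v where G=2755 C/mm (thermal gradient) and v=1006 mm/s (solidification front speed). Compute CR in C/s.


CR = 2755 * 1006 = 2771530 C/s


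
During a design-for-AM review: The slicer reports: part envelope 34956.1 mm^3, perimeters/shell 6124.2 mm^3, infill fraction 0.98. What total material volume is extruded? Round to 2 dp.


V_infill = (34956.1 - 6124.2) * 0.98 = 28255.26
V_total = 6124.2 + 28255.26 = 34379.46 mm^3


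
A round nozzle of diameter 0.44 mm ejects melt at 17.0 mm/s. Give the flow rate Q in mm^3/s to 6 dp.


A = pi*(0.44/2)^2 = 0.15205308 mm^2
Q = 0.15205308 * 17.0 = 2.584902 mm^3/s


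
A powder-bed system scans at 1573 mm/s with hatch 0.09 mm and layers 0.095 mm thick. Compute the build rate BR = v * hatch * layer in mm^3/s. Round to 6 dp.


Rate = 1573 * 0.09 * 0.095 = 13.44915 mm^3/s


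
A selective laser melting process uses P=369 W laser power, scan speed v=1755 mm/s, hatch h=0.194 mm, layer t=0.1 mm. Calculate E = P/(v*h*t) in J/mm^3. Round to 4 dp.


E = 369 / (1755*0.194*0.1) = 10.838 J/mm^3


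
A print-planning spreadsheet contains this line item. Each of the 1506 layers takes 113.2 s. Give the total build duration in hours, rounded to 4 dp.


t = 1506 * 113.2 / 3600 = 47.3553 hrs


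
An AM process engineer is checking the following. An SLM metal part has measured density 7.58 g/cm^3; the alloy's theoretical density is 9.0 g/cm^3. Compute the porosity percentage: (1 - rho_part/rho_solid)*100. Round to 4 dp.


Porosity = (1-7.58/9.0)*100 = 15.7778 %


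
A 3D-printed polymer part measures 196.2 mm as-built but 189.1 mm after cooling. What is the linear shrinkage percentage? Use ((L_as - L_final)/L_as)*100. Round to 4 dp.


Shrinkage = ((196.2-189.1)/196.2)*100 = 3.6188 %


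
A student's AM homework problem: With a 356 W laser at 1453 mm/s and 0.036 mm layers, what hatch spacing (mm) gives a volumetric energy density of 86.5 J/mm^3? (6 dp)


h = 356 / (86.5*1453*0.036) = 0.07868 mm


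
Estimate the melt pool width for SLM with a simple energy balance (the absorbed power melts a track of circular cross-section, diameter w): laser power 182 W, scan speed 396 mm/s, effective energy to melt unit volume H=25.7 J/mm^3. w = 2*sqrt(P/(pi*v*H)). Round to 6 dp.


w = 2*sqrt(182/(pi*396*25.7)) = 0.150896 mm


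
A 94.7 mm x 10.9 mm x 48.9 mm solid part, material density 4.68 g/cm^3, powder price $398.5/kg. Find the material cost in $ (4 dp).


V = 94.7 * 10.9 * 48.9 = 50476.047 mm^3 = 50.476047 cm^3
Mass = 50.476047 * 4.68 / 1000 = 0.2362279 kg
Cost = 0.2362279 * 398.5 = 94.1368 $


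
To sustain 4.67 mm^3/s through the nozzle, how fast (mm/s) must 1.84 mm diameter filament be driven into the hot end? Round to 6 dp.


A = pi*(1.84/2)^2 = 2.659044
v = 4.67 / 2.659044 = 1.75627 mm/s


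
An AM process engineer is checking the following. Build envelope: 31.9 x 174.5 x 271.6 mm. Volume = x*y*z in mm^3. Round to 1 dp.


V = 31.9 * 174.5 * 271.6 = 1511875.0 mm^3


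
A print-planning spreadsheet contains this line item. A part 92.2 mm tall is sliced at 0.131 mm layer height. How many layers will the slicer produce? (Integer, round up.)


Layers = ceil(92.2/0.131) = 704


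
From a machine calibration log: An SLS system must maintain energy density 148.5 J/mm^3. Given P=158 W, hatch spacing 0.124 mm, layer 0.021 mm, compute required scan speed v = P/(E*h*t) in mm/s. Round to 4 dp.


v = 158 / (148.5*0.124*0.021) = 408.5918 mm/s


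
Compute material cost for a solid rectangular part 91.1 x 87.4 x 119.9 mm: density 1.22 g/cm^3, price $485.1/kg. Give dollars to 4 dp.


V = 91.1 * 87.4 * 119.9 = 954660.586 mm^3 = 954.660586 cm^3
Mass = 954.660586 * 1.22 / 1000 = 1.16468591 kg
Cost = 1.16468591 * 485.1 = 564.9891 $


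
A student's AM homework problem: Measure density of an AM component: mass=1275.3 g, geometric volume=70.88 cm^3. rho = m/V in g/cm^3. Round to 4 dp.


rho = 1275.3 / 70.88 = 17.9924 g/cm^3


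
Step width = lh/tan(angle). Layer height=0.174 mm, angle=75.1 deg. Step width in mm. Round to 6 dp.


step = 0.174 / tan(75.1) = 0.046298 mm


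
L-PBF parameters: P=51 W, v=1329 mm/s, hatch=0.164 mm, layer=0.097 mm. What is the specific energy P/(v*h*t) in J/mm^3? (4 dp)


Build rate = 1329 * 0.164 * 0.097 = 21.141732 mm^3/s
SE = 51 / 21.141732 = 2.4123 J/mm^3


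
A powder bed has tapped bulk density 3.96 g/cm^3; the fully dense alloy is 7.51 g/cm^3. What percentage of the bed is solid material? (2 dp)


Packing = (3.96/7.51)*100 = 52.73 %


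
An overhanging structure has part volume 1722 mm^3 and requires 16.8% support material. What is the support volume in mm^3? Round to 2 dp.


V_support = 1722 * 0.168 = 289.3 mm^3


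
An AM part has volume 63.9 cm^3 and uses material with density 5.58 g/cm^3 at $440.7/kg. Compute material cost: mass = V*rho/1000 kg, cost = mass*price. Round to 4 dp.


Mass = 63.9*5.58/1000 = 0.356562 kg
Cost = 0.356562 * 440.7 = 157.1369 $


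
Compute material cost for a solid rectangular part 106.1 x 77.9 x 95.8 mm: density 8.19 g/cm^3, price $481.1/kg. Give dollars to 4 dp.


V = 106.1 * 77.9 * 95.8 = 791805.202 mm^3 = 791.805202 cm^3
Mass = 791.805202 * 8.19 / 1000 = 6.4848846 kg
Cost = 6.4848846 * 481.1 = 3119.878 $


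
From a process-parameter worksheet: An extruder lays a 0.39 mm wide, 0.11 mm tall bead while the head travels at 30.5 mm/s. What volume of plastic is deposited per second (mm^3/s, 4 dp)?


Rate = 0.39 * 0.11 * 30.5 = 1.3085 mm^3/s


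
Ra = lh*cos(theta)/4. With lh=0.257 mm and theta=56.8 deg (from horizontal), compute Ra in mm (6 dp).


Ra = 0.257 * cos(56.8) / 4 = 0.035181 mm


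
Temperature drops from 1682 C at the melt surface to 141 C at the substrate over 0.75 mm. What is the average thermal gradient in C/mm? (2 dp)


G = (1682-141)/0.75 = 2054.67 C/mm


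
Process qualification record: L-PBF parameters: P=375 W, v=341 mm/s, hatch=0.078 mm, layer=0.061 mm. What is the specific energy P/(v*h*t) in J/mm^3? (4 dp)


Build rate = 341 * 0.078 * 0.061 = 1.622478 mm^3/s
SE = 375 / 1.622478 = 231.1279 J/mm^3


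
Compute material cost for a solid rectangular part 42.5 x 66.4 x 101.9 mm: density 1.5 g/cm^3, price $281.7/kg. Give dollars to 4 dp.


V = 42.5 * 66.4 * 101.9 = 287561.8 mm^3 = 287.5618 cm^3
Mass = 287.5618 * 1.5 / 1000 = 0.4313427 kg
Cost = 0.4313427 * 281.7 = 121.5092 $


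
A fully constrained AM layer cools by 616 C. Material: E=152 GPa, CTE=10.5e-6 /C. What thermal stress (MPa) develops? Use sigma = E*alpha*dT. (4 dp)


sigma = 152*1000 * 10.5e-6 * 616 = 983.136 MPa


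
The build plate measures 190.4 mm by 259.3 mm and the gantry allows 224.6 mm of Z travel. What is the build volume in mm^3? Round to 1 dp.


V = 190.4 * 259.3 * 224.6 = 11088663.7 mm^3


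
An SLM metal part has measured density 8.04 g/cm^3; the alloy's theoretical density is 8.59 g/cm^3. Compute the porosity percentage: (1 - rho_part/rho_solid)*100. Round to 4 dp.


Porosity = (1-8.04/8.59)*100 = 6.4028 %


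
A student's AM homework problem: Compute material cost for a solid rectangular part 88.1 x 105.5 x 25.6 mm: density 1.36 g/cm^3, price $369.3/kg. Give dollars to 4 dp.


V = 88.1 * 105.5 * 25.6 = 237940.48 mm^3 = 237.94048 cm^3
Mass = 237.94048 * 1.36 / 1000 = 0.32359905 kg
Cost = 0.32359905 * 369.3 = 119.5051 $


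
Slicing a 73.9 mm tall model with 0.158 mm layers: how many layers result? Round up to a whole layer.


Layers = ceil(73.9/0.158) = 468


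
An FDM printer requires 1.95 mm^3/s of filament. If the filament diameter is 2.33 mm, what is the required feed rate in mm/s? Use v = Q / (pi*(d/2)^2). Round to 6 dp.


A = pi*(2.33/2)^2 = 4.263848
v = 1.95 / 4.263848 = 0.457333 mm/s


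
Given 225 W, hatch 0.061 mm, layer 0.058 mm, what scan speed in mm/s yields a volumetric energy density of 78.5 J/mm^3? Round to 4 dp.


v = 225 / (78.5*0.061*0.058) = 810.1306 mm/s


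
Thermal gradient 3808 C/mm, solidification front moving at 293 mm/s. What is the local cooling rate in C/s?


CR = 3808 * 293 = 1115744 C/s


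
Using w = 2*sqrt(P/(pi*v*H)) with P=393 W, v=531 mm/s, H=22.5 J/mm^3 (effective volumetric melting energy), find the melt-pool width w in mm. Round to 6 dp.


w = 2*sqrt(393/(pi*531*22.5)) = 0.204651 mm


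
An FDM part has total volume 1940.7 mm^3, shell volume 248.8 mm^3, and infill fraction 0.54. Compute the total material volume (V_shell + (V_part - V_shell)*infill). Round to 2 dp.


V_infill = (1940.7 - 248.8) * 0.54 = 913.63
V_total = 248.8 + 913.63 = 1162.43 mm^3


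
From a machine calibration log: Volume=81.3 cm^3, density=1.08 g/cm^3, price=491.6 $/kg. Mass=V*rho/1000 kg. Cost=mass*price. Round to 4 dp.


Mass = 81.3*1.08/1000 = 0.087804 kg
Cost = 0.087804 * 491.6 = 43.1644 $


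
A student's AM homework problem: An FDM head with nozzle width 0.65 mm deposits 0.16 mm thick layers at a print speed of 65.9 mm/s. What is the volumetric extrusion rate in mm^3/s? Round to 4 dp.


Rate = 0.65 * 0.16 * 65.9 = 6.8536 mm^3/s


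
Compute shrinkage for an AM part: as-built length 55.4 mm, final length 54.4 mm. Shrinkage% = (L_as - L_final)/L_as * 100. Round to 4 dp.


Shrinkage = ((55.4-54.4)/55.4)*100 = 1.8051 %


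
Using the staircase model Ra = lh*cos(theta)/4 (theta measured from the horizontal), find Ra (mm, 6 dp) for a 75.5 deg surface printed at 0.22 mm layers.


Ra = 0.22 * cos(75.5) / 4 = 0.013771 mm


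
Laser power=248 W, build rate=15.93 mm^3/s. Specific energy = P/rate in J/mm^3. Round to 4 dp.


SE = 248 / 15.93 = 15.5681 J/mm^3


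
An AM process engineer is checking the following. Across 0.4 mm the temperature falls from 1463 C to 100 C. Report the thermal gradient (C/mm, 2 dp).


G = (1463-100)/0.4 = 3407.5 C/mm


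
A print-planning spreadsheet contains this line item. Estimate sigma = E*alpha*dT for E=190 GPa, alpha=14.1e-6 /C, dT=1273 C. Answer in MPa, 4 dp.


sigma = 190*1000 * 14.1e-6 * 1273 = 3410.367 MPa


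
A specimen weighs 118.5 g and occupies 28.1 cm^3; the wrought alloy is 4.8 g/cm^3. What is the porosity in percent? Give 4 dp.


rho_part = 118.5 / 28.1 = 4.21708185 g/cm^3
Porosity = (1 - 4.21708185/4.8)*100 = 12.1441 %


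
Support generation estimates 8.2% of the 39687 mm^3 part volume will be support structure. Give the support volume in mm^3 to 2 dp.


V_support = 39687 * 0.082 = 3254.33 mm^3


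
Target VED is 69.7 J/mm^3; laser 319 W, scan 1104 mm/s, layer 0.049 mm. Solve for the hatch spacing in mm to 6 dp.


h = 319 / (69.7*1104*0.049) = 0.084604 mm


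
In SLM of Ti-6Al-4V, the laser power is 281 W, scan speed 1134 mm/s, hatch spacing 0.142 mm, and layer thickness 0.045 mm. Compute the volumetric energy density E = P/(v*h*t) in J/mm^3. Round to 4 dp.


E = 281 / (1134*0.142*0.045) = 38.7786 J/mm^3


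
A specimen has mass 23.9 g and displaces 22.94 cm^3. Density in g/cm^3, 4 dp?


rho = 23.9 / 22.94 = 1.0418 g/cm^3


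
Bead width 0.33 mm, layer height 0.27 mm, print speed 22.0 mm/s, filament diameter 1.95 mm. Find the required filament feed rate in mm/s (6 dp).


Q = 0.33 * 0.27 * 22.0 = 1.9602 mm^3/s
A_fil = pi*(1.95/2)^2 = 2.98647652 mm^2
v_feed = 1.9602 / 2.98647652 = 0.656359 mm/s


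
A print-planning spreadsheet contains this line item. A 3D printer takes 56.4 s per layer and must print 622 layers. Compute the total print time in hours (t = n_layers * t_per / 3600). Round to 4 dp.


t = 622 * 56.4 / 3600 = 9.7447 hrs


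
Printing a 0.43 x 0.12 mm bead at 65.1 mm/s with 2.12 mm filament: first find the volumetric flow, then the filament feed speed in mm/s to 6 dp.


Q = 0.43 * 0.12 * 65.1 = 3.35916 mm^3/s
A_fil = pi*(2.12/2)^2 = 3.52989351 mm^2
v_feed = 3.35916 / 3.52989351 = 0.951632 mm/s


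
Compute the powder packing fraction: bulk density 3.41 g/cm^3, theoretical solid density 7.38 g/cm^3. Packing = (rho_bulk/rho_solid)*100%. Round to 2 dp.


Packing = (3.41/7.38)*100 = 46.21 %


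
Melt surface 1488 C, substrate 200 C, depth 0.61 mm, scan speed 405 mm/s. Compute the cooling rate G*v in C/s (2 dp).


G = (1488-200)/0.61 = 2111.47540984 C/mm
CR = 2111.47540984 * 405 = 855147.54 C/s


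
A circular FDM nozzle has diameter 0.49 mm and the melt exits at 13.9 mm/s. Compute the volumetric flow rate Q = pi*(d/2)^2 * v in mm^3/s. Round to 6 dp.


A = pi*(0.49/2)^2 = 0.1885741 mm^2
Q = 0.1885741 * 13.9 = 2.62118 mm^3/s


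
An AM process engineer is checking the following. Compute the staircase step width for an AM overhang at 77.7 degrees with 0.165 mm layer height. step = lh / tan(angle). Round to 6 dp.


step = 0.165 / tan(77.7) = 0.035976 mm


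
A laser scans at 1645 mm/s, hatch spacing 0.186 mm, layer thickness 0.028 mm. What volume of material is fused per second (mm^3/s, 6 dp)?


Rate = 1645 * 0.186 * 0.028 = 8.56716 mm^3/s


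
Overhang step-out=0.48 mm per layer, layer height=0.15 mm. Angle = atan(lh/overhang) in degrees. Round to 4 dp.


angle = atan(0.15/0.48) = 17.354 degrees


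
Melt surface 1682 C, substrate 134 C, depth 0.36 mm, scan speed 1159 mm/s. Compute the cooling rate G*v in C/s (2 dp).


G = (1682-134)/0.36 = 4300.0 C/mm
CR = 4300.0 * 1159 = 4983700.0 C/s


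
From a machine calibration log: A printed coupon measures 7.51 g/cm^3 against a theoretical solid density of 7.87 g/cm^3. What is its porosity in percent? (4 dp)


Porosity = (1-7.51/7.87)*100 = 4.5743 %


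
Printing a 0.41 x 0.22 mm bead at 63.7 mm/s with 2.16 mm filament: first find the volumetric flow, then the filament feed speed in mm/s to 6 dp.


Q = 0.41 * 0.22 * 63.7 = 5.74574 mm^3/s
A_fil = pi*(2.16/2)^2 = 3.66435367 mm^2
v_feed = 5.74574 / 3.66435367 = 1.568009 mm/s


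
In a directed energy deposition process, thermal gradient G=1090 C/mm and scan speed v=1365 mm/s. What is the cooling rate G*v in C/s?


CR = 1090 * 1365 = 1487850 C/s


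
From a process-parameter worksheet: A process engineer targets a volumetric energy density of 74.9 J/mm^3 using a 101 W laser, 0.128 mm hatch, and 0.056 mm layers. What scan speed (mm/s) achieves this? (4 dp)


v = 101 / (74.9*0.128*0.056) = 188.1229 mm/s


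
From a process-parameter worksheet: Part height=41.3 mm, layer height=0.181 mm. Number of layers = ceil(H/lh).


Layers = ceil(41.3/0.181) = 229


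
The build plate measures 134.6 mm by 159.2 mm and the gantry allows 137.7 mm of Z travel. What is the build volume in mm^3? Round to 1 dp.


V = 134.6 * 159.2 * 137.7 = 2950679.7 mm^3


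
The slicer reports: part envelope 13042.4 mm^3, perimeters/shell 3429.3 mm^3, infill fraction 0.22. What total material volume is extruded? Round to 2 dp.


V_infill = (13042.4 - 3429.3) * 0.22 = 2114.88
V_total = 3429.3 + 2114.88 = 5544.18 mm^3


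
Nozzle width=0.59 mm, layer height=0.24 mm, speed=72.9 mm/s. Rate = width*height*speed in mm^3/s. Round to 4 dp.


Rate = 0.59 * 0.24 * 72.9 = 10.3226 mm^3/s


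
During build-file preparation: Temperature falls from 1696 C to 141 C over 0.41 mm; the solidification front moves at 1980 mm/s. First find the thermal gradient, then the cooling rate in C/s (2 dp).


G = (1696-141)/0.41 = 3792.68292683 C/mm
CR = 3792.68292683 * 1980 = 7509512.2 C/s


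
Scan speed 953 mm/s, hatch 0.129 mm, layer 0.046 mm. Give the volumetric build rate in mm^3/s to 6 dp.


Rate = 953 * 0.129 * 0.046 = 5.655102 mm^3/s


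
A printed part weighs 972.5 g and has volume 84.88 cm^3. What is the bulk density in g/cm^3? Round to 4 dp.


rho = 972.5 / 84.88 = 11.4574 g/cm^3


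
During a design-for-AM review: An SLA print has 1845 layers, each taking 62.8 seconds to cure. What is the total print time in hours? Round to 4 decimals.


t = 1845 * 62.8 / 3600 = 32.185 hrs


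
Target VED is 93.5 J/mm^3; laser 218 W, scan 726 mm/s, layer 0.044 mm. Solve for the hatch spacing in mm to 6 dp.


h = 218 / (93.5*726*0.044) = 0.072989 mm


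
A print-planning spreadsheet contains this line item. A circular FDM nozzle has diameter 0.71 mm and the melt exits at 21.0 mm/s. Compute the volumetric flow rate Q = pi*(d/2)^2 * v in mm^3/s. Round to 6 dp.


A = pi*(0.71/2)^2 = 0.39591921 mm^2
Q = 0.39591921 * 21.0 = 8.314303 mm^3/s


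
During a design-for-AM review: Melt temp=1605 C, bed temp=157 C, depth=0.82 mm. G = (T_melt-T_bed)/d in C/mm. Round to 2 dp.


G = (1605-157)/0.82 = 1765.85 C/mm


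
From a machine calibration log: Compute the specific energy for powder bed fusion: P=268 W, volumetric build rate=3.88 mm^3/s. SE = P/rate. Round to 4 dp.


SE = 268 / 3.88 = 69.0722 J/mm^3


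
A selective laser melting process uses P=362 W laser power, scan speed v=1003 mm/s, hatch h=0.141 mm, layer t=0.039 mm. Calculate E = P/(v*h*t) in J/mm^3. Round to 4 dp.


E = 362 / (1003*0.141*0.039) = 65.6333 J/mm^3


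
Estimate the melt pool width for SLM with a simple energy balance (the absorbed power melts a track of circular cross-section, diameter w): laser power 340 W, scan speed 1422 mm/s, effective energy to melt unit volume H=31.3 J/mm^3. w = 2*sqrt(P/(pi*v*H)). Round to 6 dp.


w = 2*sqrt(340/(pi*1422*31.3)) = 0.098622 mm


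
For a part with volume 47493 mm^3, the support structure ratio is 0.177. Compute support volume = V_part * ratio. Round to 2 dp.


V_support = 47493 * 0.177 = 8406.26 mm^3


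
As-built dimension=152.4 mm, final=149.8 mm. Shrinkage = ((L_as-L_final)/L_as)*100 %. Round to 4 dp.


Shrinkage = ((152.4-149.8)/152.4)*100 = 1.706 %


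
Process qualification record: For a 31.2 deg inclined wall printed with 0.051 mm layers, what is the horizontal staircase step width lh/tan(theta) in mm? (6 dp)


step = 0.051 / tan(31.2) = 0.084211 mm


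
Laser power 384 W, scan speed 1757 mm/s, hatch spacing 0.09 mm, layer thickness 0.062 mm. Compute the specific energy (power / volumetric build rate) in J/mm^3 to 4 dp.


Build rate = 1757 * 0.09 * 0.062 = 9.80406 mm^3/s
SE = 384 / 9.80406 = 39.1674 J/mm^3


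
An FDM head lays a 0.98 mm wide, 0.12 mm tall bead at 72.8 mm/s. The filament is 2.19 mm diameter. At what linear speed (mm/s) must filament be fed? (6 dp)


Q = 0.98 * 0.12 * 72.8 = 8.56128 mm^3/s
A_fil = pi*(2.19/2)^2 = 3.76684813 mm^2
v_feed = 8.56128 / 3.76684813 = 2.272797 mm/s


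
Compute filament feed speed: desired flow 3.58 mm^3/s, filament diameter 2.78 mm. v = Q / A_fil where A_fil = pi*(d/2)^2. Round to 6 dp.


A = pi*(2.78/2)^2 = 6.069871
v = 3.58 / 6.069871 = 0.589798 mm/s


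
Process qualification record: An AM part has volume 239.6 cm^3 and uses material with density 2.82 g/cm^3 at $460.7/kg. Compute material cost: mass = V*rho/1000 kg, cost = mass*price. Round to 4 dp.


Mass = 239.6*2.82/1000 = 0.675672 kg
Cost = 0.675672 * 460.7 = 311.2821 $


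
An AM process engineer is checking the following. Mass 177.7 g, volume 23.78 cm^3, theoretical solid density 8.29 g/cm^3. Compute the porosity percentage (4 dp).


rho_part = 177.7 / 23.78 = 7.47266611 g/cm^3
Porosity = (1 - 7.47266611/8.29)*100 = 9.8593 %


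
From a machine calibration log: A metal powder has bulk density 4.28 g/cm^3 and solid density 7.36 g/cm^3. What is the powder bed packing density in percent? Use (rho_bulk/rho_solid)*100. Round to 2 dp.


Packing = (4.28/7.36)*100 = 58.15 %


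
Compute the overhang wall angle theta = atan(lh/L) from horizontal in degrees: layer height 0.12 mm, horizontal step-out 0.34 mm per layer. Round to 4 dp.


angle = atan(0.12/0.34) = 19.44 degrees


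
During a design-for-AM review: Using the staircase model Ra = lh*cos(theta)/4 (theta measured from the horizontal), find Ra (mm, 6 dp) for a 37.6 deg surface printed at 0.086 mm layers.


Ra = 0.086 * cos(37.6) / 4 = 0.017034 mm


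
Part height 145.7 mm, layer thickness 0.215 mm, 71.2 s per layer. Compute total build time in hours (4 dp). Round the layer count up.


Layers = ceil(145.7/0.215) = 678
t = 678 * 71.2 / 3600 = 13.4093 hrs


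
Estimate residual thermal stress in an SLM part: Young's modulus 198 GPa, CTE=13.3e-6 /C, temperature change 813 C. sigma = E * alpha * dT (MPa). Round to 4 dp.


sigma = 198*1000 * 13.3e-6 * 813 = 2140.9542 MPa


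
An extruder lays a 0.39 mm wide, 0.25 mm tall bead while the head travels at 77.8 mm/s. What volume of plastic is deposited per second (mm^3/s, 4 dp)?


Rate = 0.39 * 0.25 * 77.8 = 7.5855 mm^3/s


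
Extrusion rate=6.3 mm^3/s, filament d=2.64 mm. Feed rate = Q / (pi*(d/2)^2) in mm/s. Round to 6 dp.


A = pi*(2.64/2)^2 = 5.473911
v = 6.3 / 5.473911 = 1.150914 mm/s


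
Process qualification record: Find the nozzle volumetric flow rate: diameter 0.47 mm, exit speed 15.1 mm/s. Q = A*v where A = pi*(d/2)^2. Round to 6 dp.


A = pi*(0.47/2)^2 = 0.17349445 mm^2
Q = 0.17349445 * 15.1 = 2.619766 mm^3/s


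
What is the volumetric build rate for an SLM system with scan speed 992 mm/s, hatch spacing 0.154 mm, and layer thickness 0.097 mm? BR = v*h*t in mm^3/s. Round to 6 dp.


Rate = 992 * 0.154 * 0.097 = 14.818496 mm^3/s


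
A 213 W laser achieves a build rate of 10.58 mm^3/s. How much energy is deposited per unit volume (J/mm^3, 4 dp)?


SE = 213 / 10.58 = 20.1323 J/mm^3


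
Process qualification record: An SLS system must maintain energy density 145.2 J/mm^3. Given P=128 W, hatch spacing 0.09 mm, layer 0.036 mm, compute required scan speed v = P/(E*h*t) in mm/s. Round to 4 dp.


v = 128 / (145.2*0.09*0.036) = 272.0811 mm/s


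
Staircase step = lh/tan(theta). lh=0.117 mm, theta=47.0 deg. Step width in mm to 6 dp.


step = 0.117 / tan(47.0) = 0.109104 mm


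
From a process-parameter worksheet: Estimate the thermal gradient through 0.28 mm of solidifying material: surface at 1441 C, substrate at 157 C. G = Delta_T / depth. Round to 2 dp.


G = (1441-157)/0.28 = 4585.71 C/mm


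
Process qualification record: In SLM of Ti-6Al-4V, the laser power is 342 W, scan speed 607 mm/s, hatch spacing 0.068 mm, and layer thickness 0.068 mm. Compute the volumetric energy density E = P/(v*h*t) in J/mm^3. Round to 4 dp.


E = 342 / (607*0.068*0.068) = 121.8483 J/mm^3


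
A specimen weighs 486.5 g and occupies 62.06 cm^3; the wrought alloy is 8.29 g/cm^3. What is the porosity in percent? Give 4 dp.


rho_part = 486.5 / 62.06 = 7.83918788 g/cm^3
Porosity = (1 - 7.83918788/8.29)*100 = 5.438 %


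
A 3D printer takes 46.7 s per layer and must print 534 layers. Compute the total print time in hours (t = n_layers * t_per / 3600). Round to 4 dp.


t = 534 * 46.7 / 3600 = 6.9272 hrs


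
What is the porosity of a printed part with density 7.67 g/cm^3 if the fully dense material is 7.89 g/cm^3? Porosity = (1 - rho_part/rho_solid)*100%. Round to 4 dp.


Porosity = (1-7.67/7.89)*100 = 2.7883 %


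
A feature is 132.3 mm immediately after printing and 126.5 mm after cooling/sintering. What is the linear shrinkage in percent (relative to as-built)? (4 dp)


Shrinkage = ((132.3-126.5)/132.3)*100 = 4.384 %


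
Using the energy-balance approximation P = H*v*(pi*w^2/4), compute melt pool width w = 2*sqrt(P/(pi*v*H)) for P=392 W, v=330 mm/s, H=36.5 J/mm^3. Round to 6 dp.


w = 2*sqrt(392/(pi*330*36.5)) = 0.203561 mm


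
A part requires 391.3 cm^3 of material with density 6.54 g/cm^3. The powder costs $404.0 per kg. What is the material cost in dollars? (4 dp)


Mass = 391.3*6.54/1000 = 2.559102 kg
Cost = 2.559102 * 404.0 = 1033.8772 $


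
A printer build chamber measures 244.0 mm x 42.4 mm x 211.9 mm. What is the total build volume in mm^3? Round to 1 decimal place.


V = 244.0 * 42.4 * 211.9 = 2192232.6 mm^3


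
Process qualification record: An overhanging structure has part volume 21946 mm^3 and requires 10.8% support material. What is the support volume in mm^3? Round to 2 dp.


V_support = 21946 * 0.108 = 2370.17 mm^3


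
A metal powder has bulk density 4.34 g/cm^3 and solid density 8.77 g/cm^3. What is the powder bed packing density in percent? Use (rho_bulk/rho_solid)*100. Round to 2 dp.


Packing = (4.34/8.77)*100 = 49.49 %


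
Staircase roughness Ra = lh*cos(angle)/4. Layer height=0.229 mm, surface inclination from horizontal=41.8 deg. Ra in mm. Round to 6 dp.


Ra = 0.229 * cos(41.8) / 4 = 0.042679 mm


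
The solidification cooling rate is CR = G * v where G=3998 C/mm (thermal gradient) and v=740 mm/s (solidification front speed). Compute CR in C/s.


CR = 3998 * 740 = 2958520 C/s


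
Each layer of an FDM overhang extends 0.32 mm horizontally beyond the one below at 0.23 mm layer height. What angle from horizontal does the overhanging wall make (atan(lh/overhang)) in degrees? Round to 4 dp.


angle = atan(0.23/0.32) = 35.7067 degrees


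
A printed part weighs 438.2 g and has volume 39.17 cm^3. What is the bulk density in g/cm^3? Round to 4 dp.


rho = 438.2 / 39.17 = 11.1871 g/cm^3


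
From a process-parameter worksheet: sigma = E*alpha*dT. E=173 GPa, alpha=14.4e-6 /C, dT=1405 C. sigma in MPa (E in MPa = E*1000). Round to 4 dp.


sigma = 173*1000 * 14.4e-6 * 1405 = 3500.136 MPa


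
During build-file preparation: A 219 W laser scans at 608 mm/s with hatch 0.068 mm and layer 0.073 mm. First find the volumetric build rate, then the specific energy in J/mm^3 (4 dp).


Build rate = 608 * 0.068 * 0.073 = 3.018112 mm^3/s
SE = 219 / 3.018112 = 72.5619 J/mm^3


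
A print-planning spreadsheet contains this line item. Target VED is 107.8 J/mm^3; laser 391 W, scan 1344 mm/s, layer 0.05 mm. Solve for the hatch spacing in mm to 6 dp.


h = 391 / (107.8*1344*0.05) = 0.053975 mm


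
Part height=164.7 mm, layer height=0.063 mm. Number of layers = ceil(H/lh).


Layers = ceil(164.7/0.063) = 2615


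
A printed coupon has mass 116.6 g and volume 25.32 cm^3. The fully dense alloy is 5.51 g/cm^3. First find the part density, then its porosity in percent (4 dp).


rho_part = 116.6 / 25.32 = 4.60505529 g/cm^3
Porosity = (1 - 4.60505529/5.51)*100 = 16.4237 %


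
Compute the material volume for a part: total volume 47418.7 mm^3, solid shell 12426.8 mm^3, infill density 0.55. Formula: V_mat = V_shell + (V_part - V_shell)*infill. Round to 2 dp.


V_infill = (47418.7 - 12426.8) * 0.55 = 19245.55
V_total = 12426.8 + 19245.55 = 31672.35 mm^3


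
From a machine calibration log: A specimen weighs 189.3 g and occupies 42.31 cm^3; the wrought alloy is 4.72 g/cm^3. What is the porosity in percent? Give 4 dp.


rho_part = 189.3 / 42.31 = 4.47411959 g/cm^3
Porosity = (1 - 4.47411959/4.72)*100 = 5.2093 %


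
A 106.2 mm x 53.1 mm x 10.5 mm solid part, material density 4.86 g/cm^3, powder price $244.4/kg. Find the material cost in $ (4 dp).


V = 106.2 * 53.1 * 10.5 = 59211.81 mm^3 = 59.21181 cm^3
Mass = 59.21181 * 4.86 / 1000 = 0.2877694 kg
Cost = 0.2877694 * 244.4 = 70.3308 $


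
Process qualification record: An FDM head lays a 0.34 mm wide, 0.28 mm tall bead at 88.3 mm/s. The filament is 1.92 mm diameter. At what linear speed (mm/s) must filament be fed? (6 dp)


Q = 0.34 * 0.28 * 88.3 = 8.40616 mm^3/s
A_fil = pi*(1.92/2)^2 = 2.89529179 mm^2
v_feed = 8.40616 / 2.89529179 = 2.90339 mm/s


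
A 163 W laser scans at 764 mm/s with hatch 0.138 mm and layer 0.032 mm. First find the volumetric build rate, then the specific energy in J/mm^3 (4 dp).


Build rate = 764 * 0.138 * 0.032 = 3.373824 mm^3/s
SE = 163 / 3.373824 = 48.3131 J/mm^3


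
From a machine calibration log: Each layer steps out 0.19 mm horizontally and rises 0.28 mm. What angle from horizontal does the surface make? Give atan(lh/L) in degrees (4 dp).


angle = atan(0.28/0.19) = 55.8403 degrees


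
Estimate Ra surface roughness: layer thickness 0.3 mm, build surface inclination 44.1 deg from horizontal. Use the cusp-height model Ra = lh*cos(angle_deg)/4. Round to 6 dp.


Ra = 0.3 * cos(44.1) / 4 = 0.053859 mm


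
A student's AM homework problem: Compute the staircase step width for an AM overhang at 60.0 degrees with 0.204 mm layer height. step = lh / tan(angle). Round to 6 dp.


step = 0.204 / tan(60.0) = 0.117779 mm


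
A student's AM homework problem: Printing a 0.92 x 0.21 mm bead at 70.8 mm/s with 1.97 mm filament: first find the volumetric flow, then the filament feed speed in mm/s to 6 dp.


Q = 0.92 * 0.21 * 70.8 = 13.67856 mm^3/s
A_fil = pi*(1.97/2)^2 = 3.04805173 mm^2
v_feed = 13.67856 / 3.04805173 = 4.48764 mm/s


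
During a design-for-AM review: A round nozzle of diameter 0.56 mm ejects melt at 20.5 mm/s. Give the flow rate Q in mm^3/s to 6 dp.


A = pi*(0.56/2)^2 = 0.24630086 mm^2
Q = 0.24630086 * 20.5 = 5.049168 mm^3/s


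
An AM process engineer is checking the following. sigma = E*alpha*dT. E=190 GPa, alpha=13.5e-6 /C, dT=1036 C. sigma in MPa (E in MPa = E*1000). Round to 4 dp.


sigma = 190*1000 * 13.5e-6 * 1036 = 2657.34 MPa


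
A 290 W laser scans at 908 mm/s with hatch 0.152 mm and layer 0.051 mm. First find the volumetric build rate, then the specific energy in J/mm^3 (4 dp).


Build rate = 908 * 0.152 * 0.051 = 7.038816 mm^3/s
SE = 290 / 7.038816 = 41.2001 J/mm^3


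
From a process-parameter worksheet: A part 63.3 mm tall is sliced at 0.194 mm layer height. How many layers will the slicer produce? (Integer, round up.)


Layers = ceil(63.3/0.194) = 327


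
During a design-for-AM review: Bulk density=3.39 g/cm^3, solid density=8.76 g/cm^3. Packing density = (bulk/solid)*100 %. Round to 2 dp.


Packing = (3.39/8.76)*100 = 38.7 %


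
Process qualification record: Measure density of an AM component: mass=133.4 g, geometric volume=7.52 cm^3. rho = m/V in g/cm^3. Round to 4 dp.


rho = 133.4 / 7.52 = 17.7394 g/cm^3


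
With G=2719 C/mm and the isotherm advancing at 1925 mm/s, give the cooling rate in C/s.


CR = 2719 * 1925 = 5234075 C/s


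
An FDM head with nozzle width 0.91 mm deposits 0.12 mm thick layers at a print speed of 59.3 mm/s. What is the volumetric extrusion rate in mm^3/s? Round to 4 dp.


Rate = 0.91 * 0.12 * 59.3 = 6.4756 mm^3/s


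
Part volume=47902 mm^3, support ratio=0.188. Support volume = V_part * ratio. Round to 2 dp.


V_support = 47902 * 0.188 = 9005.58 mm^3


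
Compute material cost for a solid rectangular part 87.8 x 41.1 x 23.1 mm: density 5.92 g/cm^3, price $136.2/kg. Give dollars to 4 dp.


V = 87.8 * 41.1 * 23.1 = 83358.198 mm^3 = 83.358198 cm^3
Mass = 83.358198 * 5.92 / 1000 = 0.49348053 kg
Cost = 0.49348053 * 136.2 = 67.212 $


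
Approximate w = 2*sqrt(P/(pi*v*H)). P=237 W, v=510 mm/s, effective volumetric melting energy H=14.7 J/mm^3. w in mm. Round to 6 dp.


w = 2*sqrt(237/(pi*510*14.7)) = 0.200625 mm


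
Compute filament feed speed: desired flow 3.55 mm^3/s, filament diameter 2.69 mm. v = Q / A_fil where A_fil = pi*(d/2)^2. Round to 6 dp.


A = pi*(2.69/2)^2 = 5.68322
v = 3.55 / 5.68322 = 0.624646 mm/s


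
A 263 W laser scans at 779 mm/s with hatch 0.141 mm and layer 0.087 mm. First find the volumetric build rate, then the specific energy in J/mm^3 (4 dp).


Build rate = 779 * 0.141 * 0.087 = 9.555993 mm^3/s
SE = 263 / 9.555993 = 27.522 J/mm^3


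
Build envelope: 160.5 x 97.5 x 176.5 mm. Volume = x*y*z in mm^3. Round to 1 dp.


V = 160.5 * 97.5 * 176.5 = 2762004.4 mm^3


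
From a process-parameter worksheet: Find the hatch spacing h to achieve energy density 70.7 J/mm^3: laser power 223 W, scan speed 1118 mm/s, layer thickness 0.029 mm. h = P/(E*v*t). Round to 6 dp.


h = 223 / (70.7*1118*0.029) = 0.097285 mm


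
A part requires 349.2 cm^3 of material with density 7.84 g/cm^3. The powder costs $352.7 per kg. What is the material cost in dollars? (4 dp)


Mass = 349.2*7.84/1000 = 2.737728 kg
Cost = 2.737728 * 352.7 = 965.5967 $


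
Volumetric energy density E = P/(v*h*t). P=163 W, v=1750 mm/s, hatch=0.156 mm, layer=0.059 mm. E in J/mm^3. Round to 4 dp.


E = 163 / (1750*0.156*0.059) = 10.1198 J/mm^3


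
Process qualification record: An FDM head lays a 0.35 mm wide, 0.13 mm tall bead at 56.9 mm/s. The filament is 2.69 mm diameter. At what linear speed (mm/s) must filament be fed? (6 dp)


Q = 0.35 * 0.13 * 56.9 = 2.58895 mm^3/s
A_fil = pi*(2.69/2)^2 = 5.68321965 mm^2
v_feed = 2.58895 / 5.68321965 = 0.455543 mm/s


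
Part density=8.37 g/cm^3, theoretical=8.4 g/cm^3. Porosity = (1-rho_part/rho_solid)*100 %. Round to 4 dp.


Porosity = (1-8.37/8.4)*100 = 0.3571 %


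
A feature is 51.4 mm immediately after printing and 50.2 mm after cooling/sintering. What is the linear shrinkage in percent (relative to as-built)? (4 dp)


Shrinkage = ((51.4-50.2)/51.4)*100 = 2.3346 %


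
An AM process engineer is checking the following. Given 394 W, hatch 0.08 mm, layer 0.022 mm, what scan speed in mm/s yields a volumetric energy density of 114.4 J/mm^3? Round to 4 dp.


v = 394 / (114.4*0.08*0.022) = 1956.85 mm/s


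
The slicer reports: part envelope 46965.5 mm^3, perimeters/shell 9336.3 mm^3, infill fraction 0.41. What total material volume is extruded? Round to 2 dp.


V_infill = (46965.5 - 9336.3) * 0.41 = 15427.97
V_total = 9336.3 + 15427.97 = 24764.27 mm^3


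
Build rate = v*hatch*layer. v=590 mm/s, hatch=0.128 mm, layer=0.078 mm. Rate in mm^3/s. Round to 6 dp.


Rate = 590 * 0.128 * 0.078 = 5.89056 mm^3/s


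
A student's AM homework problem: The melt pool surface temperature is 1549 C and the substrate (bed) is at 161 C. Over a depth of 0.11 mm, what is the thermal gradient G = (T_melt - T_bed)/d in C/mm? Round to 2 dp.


G = (1549-161)/0.11 = 12618.18 C/mm


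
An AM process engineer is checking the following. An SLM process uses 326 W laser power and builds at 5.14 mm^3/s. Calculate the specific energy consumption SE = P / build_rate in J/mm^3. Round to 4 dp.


SE = 326 / 5.14 = 63.4241 J/mm^3


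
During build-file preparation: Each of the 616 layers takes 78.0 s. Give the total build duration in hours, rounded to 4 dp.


t = 616 * 78.0 / 3600 = 13.3467 hrs


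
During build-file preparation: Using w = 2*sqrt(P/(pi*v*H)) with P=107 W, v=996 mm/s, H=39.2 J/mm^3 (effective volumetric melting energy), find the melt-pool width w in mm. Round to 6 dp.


w = 2*sqrt(107/(pi*996*39.2)) = 0.059071 mm


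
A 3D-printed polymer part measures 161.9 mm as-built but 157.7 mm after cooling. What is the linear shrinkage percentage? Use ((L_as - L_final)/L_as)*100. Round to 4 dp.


Shrinkage = ((161.9-157.7)/161.9)*100 = 2.5942 %


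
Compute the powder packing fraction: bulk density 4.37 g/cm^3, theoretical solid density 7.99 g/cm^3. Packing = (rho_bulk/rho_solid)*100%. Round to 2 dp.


Packing = (4.37/7.99)*100 = 54.69 %


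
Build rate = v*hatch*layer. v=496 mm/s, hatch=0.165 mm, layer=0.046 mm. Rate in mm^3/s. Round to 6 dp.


Rate = 496 * 0.165 * 0.046 = 3.76464 mm^3/s


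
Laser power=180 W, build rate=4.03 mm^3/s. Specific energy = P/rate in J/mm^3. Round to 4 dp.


SE = 180 / 4.03 = 44.665 J/mm^3


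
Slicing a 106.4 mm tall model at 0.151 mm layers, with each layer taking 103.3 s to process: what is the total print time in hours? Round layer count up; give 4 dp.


Layers = ceil(106.4/0.151) = 705
t = 705 * 103.3 / 3600 = 20.2296 hrs


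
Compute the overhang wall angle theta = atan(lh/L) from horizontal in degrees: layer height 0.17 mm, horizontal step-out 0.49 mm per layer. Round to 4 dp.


angle = atan(0.17/0.49) = 19.1336 degrees


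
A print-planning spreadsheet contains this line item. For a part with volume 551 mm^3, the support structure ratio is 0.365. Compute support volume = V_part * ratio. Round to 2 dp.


V_support = 551 * 0.365 = 201.12 mm^3
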